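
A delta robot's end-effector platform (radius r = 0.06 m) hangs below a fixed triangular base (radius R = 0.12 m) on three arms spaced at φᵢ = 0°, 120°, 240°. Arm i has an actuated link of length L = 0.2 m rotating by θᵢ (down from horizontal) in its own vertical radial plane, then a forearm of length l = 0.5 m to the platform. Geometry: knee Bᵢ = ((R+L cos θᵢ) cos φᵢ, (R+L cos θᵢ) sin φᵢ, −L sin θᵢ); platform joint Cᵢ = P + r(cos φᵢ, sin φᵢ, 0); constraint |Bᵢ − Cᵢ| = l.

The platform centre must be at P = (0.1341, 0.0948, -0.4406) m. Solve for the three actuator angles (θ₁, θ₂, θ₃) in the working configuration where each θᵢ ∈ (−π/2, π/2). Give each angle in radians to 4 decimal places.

θ₁ = -0.1744, θ₂ = 0.1745, θ₃ = 0.6111

rotate P by −φ1: (0.1341, 0.0948, -0.4406)
  e−x'=-0.0741;  (l²−L²−(e−x')²−y'²−z²)/2L = 0.0035
  √(A²+B²)=0.4468;  θ1 = -1.7374+1.5630 ≈ -0.1744
arm 2 (φ=120.0°): x'=0.0150, y'=-0.1635
  A cos θ + B sin θ = C:  0.0450·cos θ + -0.4406·sin θ = -0.0322
  θ2 = atan2(B,A) + arccos(C/0.4429) = 0.1745
arm 3 (φ=240.0°): x'=-0.1491, y'=0.0687
  e−x'=0.2091;  (l²−L²−(e−x')²−y'²−z²)/2L = -0.0815
  √(A²+B²)=0.4877;  θ3 = -1.1276+1.7387 ≈ 0.6111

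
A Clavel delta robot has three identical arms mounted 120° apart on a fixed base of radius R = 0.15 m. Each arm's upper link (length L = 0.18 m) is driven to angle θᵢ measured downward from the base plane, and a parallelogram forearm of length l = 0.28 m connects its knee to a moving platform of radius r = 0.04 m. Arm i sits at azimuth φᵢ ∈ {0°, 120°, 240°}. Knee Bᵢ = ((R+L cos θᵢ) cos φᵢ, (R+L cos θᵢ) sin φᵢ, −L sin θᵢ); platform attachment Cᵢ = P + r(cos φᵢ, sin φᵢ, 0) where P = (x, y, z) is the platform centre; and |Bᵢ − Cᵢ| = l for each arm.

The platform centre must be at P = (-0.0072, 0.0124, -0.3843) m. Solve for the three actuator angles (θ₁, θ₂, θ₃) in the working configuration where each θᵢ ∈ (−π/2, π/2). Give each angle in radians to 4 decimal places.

θ₁ = 1.2218, θ₂ = 1.1345, θ₃ = 1.2215

arm 1 (φ=0.0°): x'=-0.0072, y'=0.0124
  A=0.1172, B=-0.3843, C=(l²−L²−A²−y'²−z²)/(2L)=-0.3210
  θ1 = atan2(B,A) + arccos(C/0.4018) = 1.2218
arm 2 (φ=120.0°): x'=0.0143, y'=0.0000
  A cos θ + B sin θ = C:  0.0957·cos θ + -0.3843·sin θ = -0.3079
  γ=atan2(-0.3843,0.0957)=-1.3268;  ψ=arccos(-0.7774)=2.4614;  θ2=γ+ψ≈1.1345
φ3=240.0° → target in arm frame (-0.0071, -0.0124)
  A=0.1171, B=-0.3843, C=(l²−L²−A²−y'²−z²)/(2L)=-0.3210
  γ=atan2(-0.3843,0.1171)=-1.2749;  ψ=arccos(-0.7990)=2.4964;  θ3=γ+ψ≈1.2215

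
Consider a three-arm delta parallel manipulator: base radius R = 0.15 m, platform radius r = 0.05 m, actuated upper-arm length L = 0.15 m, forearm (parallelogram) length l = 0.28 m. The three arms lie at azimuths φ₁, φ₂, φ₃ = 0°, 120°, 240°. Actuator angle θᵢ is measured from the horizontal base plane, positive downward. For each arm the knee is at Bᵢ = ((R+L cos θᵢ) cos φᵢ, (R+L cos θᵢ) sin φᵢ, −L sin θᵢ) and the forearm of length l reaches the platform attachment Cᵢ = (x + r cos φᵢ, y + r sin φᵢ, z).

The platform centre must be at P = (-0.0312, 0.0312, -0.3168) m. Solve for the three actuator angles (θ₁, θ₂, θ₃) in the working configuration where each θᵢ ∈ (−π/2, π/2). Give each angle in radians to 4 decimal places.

rotate P by −φ1: (-0.0312, 0.0312, -0.3168)
  e−x'=0.1312;  (l²−L²−(e−x')²−y'²−z²)/2L = -0.2088
  γ=atan2(-0.3168,0.1312)=-1.1782;  ψ=arccos(-0.6090)=2.2256;  θ1=γ+ψ≈1.0475
φ2=120.0° → target in arm frame (0.0426, 0.0114)
  A cos θ + B sin θ = C:  0.0574·cos θ + -0.3168·sin θ = -0.1596
  √(A²+B²)=0.3220;  θ2 = -1.3916+2.0895 ≈ 0.6979
rotate P by −φ3: (-0.0114, -0.0426, -0.3168)
  A=0.1114, B=-0.3168, C=(l²−L²−A²−y'²−z²)/(2L)=-0.1956
  √(A²+B²)=0.3358;  θ3 = -1.2326+2.1927 ≈ 0.9601

θ₁ = 1.0475, θ₂ = 0.6979, θ₃ = 0.9601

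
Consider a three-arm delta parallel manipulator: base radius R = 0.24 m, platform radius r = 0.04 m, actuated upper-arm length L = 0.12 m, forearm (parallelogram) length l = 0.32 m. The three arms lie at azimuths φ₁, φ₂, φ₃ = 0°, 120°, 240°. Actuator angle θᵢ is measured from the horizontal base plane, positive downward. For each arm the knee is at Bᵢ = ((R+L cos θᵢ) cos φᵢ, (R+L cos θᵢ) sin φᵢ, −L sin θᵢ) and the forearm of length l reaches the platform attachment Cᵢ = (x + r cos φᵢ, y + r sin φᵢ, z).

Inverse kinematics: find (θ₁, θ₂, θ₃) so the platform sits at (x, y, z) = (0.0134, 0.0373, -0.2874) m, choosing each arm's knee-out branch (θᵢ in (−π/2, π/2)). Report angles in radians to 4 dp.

θ₁ = 0.9599, θ₂ = 0.8726, θ₃ = 1.3089

arm 1 (φ=0.0°): x'=0.0134, y'=0.0373
  A cos θ + B sin θ = C:  0.1866·cos θ + -0.2874·sin θ = -0.1284
  √(A²+B²)=0.3427;  θ1 = -0.9949+1.9548 ≈ 0.9599
arm 2 (φ=120.0°): x'=0.0256, y'=-0.0303
  e−x'=0.1744;  (l²−L²−(e−x')²−y'²−z²)/2L = -0.1080
  √(A²+B²)=0.3362;  θ2 = -1.0254+1.8980 ≈ 0.8726
rotate P by −φ3: (-0.0390, -0.0070, -0.2874)
  A cos θ + B sin θ = C:  0.2390·cos θ + -0.2874·sin θ = -0.2157
  γ=atan2(-0.2874,0.2390)=-0.8771;  ψ=arccos(-0.5771)=2.1860;  θ3=γ+ψ≈1.3089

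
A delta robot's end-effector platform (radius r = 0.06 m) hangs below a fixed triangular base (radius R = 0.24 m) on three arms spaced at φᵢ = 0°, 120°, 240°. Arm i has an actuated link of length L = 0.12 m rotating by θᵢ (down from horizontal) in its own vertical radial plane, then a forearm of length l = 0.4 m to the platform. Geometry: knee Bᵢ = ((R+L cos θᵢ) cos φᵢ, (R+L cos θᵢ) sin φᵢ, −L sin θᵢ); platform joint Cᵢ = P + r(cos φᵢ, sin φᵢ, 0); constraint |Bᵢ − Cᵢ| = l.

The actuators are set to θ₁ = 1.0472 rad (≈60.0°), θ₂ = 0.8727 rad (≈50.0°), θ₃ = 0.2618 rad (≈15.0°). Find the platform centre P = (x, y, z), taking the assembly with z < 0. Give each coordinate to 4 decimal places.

(-0.0559, -0.0589, -0.3666)

O1 = (0.2400·cos0.0°, 0.2400·sin0.0°, -0.1039) = (0.2400, 0.0000, -0.1039)
φ2=120.0°: virtual centre (-0.1286, 0.2227, -0.0919), radius l
φ3=240.0°: virtual centre (-0.1480, -0.2563, -0.0311), radius l
|O₂|²−|O₁|² = 0.0062;  |O₃|²−|O₁|² = 0.0201
plane₁₂: -0.7371x+0.4454y+0.0240z = 0.0062
Cramer: x(z) = -0.0168+0.1067z;  y(z) = -0.0139+0.1228z
quadratic in z: (1.0265)z²+(0.1496)z+(-0.0831)=0, √Δ=0.6029 → z ∈ {-0.3666, 0.2208}; z = -0.3666 (taking z<0)
x = -0.0559, y = -0.0589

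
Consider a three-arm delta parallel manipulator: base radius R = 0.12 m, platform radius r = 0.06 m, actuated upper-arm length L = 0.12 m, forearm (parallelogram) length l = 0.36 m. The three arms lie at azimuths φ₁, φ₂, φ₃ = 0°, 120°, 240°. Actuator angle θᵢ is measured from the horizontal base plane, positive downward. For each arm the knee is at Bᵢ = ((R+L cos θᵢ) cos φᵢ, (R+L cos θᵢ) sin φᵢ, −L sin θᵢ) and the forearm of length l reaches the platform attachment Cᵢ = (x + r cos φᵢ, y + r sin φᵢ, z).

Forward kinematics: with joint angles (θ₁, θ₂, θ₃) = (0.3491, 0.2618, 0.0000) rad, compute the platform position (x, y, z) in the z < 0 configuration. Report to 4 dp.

O1 = (0.1728·cos0.0°, 0.1728·sin0.0°, -0.0410) = (0.1728, 0.0000, -0.0410)
arm 2 at φ=120.0°: e+L cos θ2 = 0.1759;  O2 = (-0.0880, 0.1523, -0.0311)
φ3=240.0°: virtual centre (-0.0900, -0.1559, 0.0000), radius l
eliminate P² terms by subtracting sphere 1 from 2 and 3
linear system: -0.5214x+0.3047y = 0.0004−0.0200z; -0.5255x+-0.3118y = 0.0009−0.0821z
Cramer: x(z) = -0.0012+0.0968z;  y(z) = -0.0008+0.1001z
sphere 1 gives Az²+Bz+C=0 with A=1.0194, B=0.0483, C=-0.0977;  B²−4AC=0.4005;  roots -0.3341, 0.2867;  negative root z = -0.3341
x = -0.0335, y = -0.0342

(-0.0335, -0.0342, -0.3341)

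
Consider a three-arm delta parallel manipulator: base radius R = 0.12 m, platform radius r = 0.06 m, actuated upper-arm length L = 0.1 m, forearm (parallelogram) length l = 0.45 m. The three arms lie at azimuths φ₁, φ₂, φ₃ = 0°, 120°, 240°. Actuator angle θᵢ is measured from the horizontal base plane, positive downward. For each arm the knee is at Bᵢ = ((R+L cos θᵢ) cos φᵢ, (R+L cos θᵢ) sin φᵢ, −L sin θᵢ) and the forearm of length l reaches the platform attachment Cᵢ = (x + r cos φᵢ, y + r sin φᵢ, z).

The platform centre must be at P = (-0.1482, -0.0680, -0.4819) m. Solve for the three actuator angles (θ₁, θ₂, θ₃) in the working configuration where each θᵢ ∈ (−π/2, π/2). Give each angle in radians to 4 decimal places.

θ₁ = 1.3965, θ₂ = 0.8729, θ₃ = 0.4363

φ1=0.0° → target in arm frame (-0.1482, -0.0680)
  A=0.2082, B=-0.4819, C=(l²−L²−A²−y'²−z²)/(2L)=-0.4385
  √(A²+B²)=0.5250;  θ1 = -1.1630+2.5595 ≈ 1.3965
arm 2 (φ=120.0°): x'=0.0152, y'=0.1623
  A=0.0448, B=-0.4819, C=(l²−L²−A²−y'²−z²)/(2L)=-0.3404
  θ2 = atan2(B,A) + arccos(C/0.4840) = 0.8729
φ3=240.0° → target in arm frame (0.1330, -0.0943)
  A=-0.0730, B=-0.4819, C=(l²−L²−A²−y'²−z²)/(2L)=-0.2698
  θ3 = atan2(B,A) + arccos(C/0.4874) = 0.4363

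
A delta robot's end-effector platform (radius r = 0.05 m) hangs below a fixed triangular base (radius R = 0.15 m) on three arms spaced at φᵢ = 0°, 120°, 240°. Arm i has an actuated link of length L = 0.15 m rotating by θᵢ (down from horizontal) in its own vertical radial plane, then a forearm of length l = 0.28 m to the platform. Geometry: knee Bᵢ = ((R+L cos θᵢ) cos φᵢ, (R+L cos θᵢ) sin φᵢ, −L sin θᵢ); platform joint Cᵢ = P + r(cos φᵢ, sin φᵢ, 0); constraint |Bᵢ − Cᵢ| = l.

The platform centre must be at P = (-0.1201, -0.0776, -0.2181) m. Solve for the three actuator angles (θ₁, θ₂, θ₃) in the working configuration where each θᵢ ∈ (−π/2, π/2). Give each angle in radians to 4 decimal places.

rotate P by −φ1: (-0.1201, -0.0776, -0.2181)
  A=0.2201, B=-0.2181, C=(l²−L²−A²−y'²−z²)/(2L)=-0.1538
  γ=atan2(-0.2181,0.2201)=-0.7808;  ψ=arccos(-0.4963)=2.0901;  θ1=γ+ψ≈1.3093
φ2=120.0° → target in arm frame (-0.0072, 0.1428)
  A=0.1072, B=-0.2181, C=(l²−L²−A²−y'²−z²)/(2L)=-0.0785
  θ2 = atan2(B,A) + arccos(C/0.2430) = 0.7855
rotate P by −φ3: (0.1273, -0.0652, -0.2181)
  A cos θ + B sin θ = C:  -0.0273·cos θ + -0.2181·sin θ = 0.0111
  θ3 = atan2(B,A) + arccos(C/0.2198) = -0.1749

θ₁ = 1.3093, θ₂ = 0.7855, θ₃ = -0.1749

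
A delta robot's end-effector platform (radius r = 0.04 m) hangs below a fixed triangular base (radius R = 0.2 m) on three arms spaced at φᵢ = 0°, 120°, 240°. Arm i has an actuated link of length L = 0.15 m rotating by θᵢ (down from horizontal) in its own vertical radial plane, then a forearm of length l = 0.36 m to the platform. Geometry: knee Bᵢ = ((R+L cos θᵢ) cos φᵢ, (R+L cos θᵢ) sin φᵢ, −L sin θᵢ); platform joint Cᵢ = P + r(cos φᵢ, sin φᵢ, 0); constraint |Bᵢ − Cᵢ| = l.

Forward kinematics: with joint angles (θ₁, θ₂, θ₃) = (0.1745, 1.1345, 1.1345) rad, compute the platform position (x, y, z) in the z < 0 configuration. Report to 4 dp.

centre 1 = (0.3077·cos0.0°, 0.3077·sin0.0°, -0.0260) = (0.3077, 0.0000, -0.0260)
arm 2 at φ=120.0°: e+L cos θ2 = 0.2234;  centre 2 = (-0.1117, 0.1935, -0.1359)
φ3=240.0°: virtual centre (-0.1117, -0.1935, -0.1359), radius l
|centre ₂|²−|centre ₁|² = -0.0270;  |centre ₃|²−|centre ₁|² = -0.0270
plane₁₂: -0.8388x+0.3869y+-0.2198z = -0.0270
det = 0.6491;  x = 0.0322+-0.2620z,  y = 0.0000+0.0000z
quadratic in z: (1.0687)z²+(0.1965)z+(-0.0530)=0, √Δ=0.5149 → z ∈ {-0.3329, 0.1490}; z = -0.3329 (taking z<0)
x = 0.1194, y = 0.0000

(0.1194, 0.0000, -0.3329)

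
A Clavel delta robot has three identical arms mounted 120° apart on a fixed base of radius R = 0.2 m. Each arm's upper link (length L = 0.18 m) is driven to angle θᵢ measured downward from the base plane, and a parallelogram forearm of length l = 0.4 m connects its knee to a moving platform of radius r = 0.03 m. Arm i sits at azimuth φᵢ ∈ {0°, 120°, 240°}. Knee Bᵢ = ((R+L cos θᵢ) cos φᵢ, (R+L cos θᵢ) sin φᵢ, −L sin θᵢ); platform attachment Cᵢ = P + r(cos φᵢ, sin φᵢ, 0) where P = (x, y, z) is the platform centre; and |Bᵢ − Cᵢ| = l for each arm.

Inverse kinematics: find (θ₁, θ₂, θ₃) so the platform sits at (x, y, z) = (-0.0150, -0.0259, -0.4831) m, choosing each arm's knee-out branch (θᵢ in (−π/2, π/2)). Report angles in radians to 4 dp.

θ₁ = 1.2220, θ₂ = 1.2217, θ₃ = 1.0472

rotate P by −φ1: (-0.0150, -0.0259, -0.4831)
  e−x'=0.1850;  (l²−L²−(e−x')²−y'²−z²)/2L = -0.3908
  θ1 = atan2(B,A) + arccos(C/0.5173) = 1.2220
arm 2 (φ=120.0°): x'=-0.0149, y'=0.0259
  A cos θ + B sin θ = C:  0.1849·cos θ + -0.4831·sin θ = -0.3907
  θ2 = atan2(B,A) + arccos(C/0.5173) = 1.2217
φ3=240.0° → target in arm frame (0.0299, 0.0000)
  A=0.1401, B=-0.4831, C=(l²−L²−A²−y'²−z²)/(2L)=-0.3483
  γ=atan2(-0.4831,0.1401)=-1.2886;  ψ=arccos(-0.6925)=2.3358;  θ3=γ+ψ≈1.0472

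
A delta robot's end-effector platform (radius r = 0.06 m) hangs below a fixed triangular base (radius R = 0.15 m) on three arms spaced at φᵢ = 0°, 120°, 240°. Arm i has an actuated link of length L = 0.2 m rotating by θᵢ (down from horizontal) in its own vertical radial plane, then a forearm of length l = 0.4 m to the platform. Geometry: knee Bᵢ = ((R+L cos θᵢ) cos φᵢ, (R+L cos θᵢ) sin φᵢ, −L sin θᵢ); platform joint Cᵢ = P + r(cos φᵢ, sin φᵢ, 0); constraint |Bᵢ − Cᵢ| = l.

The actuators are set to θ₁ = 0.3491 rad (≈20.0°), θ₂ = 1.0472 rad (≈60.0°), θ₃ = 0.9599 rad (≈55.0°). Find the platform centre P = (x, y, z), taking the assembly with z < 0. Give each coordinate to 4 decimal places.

(0.1372, -0.0190, -0.4423)

φ1=0.0°: virtual centre (0.2779, 0.0000, -0.0684), radius l
φ2=120.0°: virtual centre (-0.0950, 0.1645, -0.1732), radius l
φ3=240.0°: virtual centre (-0.1024, -0.1773, -0.1638), radius l
eliminate P² terms by subtracting sphere 1 from 2 and 3
linear system: -0.7459x+0.3291y = -0.0158−-0.2096z; -0.7606x+-0.3546y = -0.0132−-0.1908z
Cramer: x(z) = 0.0193-0.2664z;  y(z) = -0.0043+0.0332z
into |P−centre ₁|² = l²: 1.0721z² + 0.2743z + -0.0884 = 0;  Δ = 0.4544;  z = -0.4423 or 0.1865 → z<0 root = -0.4423
x = 0.1372, y = -0.0190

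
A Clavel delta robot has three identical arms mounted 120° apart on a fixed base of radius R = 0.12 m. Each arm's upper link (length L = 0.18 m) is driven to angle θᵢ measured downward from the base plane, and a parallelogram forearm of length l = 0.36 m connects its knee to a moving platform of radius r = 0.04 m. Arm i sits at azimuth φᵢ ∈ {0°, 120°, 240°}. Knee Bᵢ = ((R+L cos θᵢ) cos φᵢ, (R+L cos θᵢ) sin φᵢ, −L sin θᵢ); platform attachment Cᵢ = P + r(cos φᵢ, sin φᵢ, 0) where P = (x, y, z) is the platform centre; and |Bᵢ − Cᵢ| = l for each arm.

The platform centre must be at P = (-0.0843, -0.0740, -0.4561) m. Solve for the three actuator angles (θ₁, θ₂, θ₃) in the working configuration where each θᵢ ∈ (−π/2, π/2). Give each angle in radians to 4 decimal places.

φ1=0.0° → target in arm frame (-0.0843, -0.0740)
  A=0.1643, B=-0.4561, C=(l²−L²−A²−y'²−z²)/(2L)=-0.3980
  γ=atan2(-0.4561,0.1643)=-1.2250;  ψ=arccos(-0.8211)=2.5341;  θ1=γ+ψ≈1.3090
φ2=120.0° → target in arm frame (-0.0219, 0.1100)
  A cos θ + B sin θ = C:  0.1019·cos θ + -0.4561·sin θ = -0.3703
  θ2 = atan2(B,A) + arccos(C/0.4674) = 1.1346
φ3=240.0° → target in arm frame (0.1062, -0.0360)
  A=-0.0262, B=-0.4561, C=(l²−L²−A²−y'²−z²)/(2L)=-0.3134
  θ3 = atan2(B,A) + arccos(C/0.4569) = 0.6984

θ₁ = 1.3090, θ₂ = 1.1346, θ₃ = 0.6984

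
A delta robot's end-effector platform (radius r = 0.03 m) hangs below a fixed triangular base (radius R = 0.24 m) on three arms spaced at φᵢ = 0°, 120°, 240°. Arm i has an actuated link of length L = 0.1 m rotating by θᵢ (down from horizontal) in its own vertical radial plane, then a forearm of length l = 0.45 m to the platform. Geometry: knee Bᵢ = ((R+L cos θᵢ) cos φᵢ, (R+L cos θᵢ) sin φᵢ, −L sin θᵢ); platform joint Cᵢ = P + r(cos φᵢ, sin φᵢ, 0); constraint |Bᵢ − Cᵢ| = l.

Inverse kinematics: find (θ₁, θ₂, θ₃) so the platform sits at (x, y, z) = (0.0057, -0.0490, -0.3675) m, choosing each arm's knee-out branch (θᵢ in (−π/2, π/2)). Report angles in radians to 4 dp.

θ₁ = 0.3485, θ₂ = 0.6979, θ₃ = 0.0874

φ1=0.0° → target in arm frame (0.0057, -0.0490)
  A cos θ + B sin θ = C:  0.2043·cos θ + -0.3675·sin θ = 0.0665
  θ1 = atan2(B,A) + arccos(C/0.4205) = 0.3485
rotate P by −φ2: (-0.0453, 0.0196, -0.3675)
  A=0.2553, B=-0.3675, C=(l²−L²−A²−y'²−z²)/(2L)=-0.0405
  γ=atan2(-0.3675,0.2553)=-0.9637;  ψ=arccos(-0.0906)=1.6615;  θ2=γ+ψ≈0.6979
φ3=240.0° → target in arm frame (0.0396, 0.0294)
  A cos θ + B sin θ = C:  0.1704·cos θ + -0.3675·sin θ = 0.1377
  γ=atan2(-0.3675,0.1704)=-1.1366;  ψ=arccos(0.3399)=1.2240;  θ3=γ+ψ≈0.0874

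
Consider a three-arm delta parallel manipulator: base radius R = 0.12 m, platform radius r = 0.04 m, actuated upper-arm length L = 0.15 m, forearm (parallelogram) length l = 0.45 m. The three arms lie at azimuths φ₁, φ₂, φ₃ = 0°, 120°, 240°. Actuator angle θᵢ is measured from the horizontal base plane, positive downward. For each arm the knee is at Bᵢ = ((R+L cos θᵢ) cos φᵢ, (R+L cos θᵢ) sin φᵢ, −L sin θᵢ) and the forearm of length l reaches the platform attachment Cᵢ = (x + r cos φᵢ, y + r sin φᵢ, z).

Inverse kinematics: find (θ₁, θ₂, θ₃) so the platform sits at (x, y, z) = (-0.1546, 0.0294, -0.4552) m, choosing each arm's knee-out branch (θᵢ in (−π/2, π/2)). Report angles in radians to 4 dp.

rotate P by −φ1: (-0.1546, 0.0294, -0.4552)
  e−x'=0.2346;  (l²−L²−(e−x')²−y'²−z²)/2L = -0.2770
  √(A²+B²)=0.5121;  θ1 = -1.0949+2.1424 ≈ 1.0475
rotate P by −φ2: (0.1028, 0.1192, -0.4552)
  e−x'=-0.0228;  (l²−L²−(e−x')²−y'²−z²)/2L = -0.1398
  γ=atan2(-0.4552,-0.0228)=-1.6208;  ψ=arccos(-0.3067)=1.8825;  θ2=γ+ψ≈0.2617
arm 3 (φ=240.0°): x'=0.0518, y'=-0.1486
  e−x'=0.0282;  (l²−L²−(e−x')²−y'²−z²)/2L = -0.1669
  γ=atan2(-0.4552,0.0282)=-1.5090;  ψ=arccos(-0.3660)=1.9455;  θ3=γ+ψ≈0.4365

θ₁ = 1.0475, θ₂ = 0.2617, θ₃ = 0.4365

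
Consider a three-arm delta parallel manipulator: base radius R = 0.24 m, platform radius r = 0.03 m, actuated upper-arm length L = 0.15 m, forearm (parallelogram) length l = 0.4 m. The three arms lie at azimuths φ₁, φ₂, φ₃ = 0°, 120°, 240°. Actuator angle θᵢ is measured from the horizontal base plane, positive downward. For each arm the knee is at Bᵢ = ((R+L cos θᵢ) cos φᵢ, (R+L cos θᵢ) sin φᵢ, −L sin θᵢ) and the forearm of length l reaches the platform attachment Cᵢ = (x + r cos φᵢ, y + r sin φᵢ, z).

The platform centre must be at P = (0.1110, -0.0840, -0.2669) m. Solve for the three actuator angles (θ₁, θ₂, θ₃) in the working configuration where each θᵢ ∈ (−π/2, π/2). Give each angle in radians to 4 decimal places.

rotate P by −φ1: (0.1110, -0.0840, -0.2669)
  A cos θ + B sin θ = C:  0.0990·cos θ + -0.2669·sin θ = 0.1647
  θ1 = atan2(B,A) + arccos(C/0.2847) = -0.2617
φ2=120.0° → target in arm frame (-0.1282, -0.0541)
  A cos θ + B sin θ = C:  0.3382·cos θ + -0.2669·sin θ = -0.1703
  θ2 = atan2(B,A) + arccos(C/0.4309) = 1.3090
φ3=240.0° → target in arm frame (0.0172, 0.1381)
  e−x'=0.1928;  (l²−L²−(e−x')²−y'²−z²)/2L = 0.0334
  θ3 = atan2(B,A) + arccos(C/0.3292) = 0.5237

θ₁ = -0.2617, θ₂ = 1.3090, θ₃ = 0.5237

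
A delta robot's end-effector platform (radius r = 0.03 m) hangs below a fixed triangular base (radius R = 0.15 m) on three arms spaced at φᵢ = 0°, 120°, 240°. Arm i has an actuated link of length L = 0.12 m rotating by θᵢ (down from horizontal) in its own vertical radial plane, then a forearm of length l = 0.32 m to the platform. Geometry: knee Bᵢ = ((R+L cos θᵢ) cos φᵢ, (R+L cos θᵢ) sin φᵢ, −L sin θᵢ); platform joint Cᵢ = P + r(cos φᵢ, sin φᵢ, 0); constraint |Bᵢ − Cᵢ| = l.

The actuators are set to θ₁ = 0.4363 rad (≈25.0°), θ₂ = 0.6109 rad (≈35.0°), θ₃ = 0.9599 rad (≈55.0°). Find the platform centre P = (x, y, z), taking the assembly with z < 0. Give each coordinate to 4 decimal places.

O1 = (0.2288·cos0.0°, 0.2288·sin0.0°, -0.0507) = (0.2288, 0.0000, -0.0507)
arm 2 at φ=120.0°: ρ2 = 0.2183;  O2 = (-0.1091, 0.1890, -0.0688)
arm 3 at φ=240.0°: ρ3 = 0.1888;  O3 = (-0.0944, -0.1635, -0.0983)
subtract pairs → two planes through P
[-0.6758 0.3781 -0.0362]·P = -0.0025;  [-0.6463 -0.3271 -0.0952]·P = -0.0096
Cramer: x(z) = 0.0095-0.1028z;  y(z) = 0.0104-0.0879z
quadratic in z: (1.0183)z²+(0.1447)z+(-0.0517)=0, √Δ=0.4810 → z ∈ {-0.3072, 0.1652}; z = -0.3072 (taking z<0)
x = 0.0411, y = 0.0374

(0.0411, 0.0374, -0.3072)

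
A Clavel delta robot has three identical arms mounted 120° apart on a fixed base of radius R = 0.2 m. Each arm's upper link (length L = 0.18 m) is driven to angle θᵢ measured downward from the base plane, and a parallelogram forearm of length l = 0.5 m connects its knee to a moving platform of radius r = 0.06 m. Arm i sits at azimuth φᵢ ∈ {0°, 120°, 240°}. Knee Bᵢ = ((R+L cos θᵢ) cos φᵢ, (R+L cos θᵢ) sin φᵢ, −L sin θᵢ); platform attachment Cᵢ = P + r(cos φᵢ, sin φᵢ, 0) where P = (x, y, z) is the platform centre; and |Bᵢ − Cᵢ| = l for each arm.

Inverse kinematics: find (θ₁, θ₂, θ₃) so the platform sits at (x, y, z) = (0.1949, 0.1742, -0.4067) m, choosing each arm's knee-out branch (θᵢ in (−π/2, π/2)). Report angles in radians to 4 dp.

φ1=0.0° → target in arm frame (0.1949, 0.1742)
  A=-0.0549, B=-0.4067, C=(l²−L²−A²−y'²−z²)/(2L)=0.0523
  γ=atan2(-0.4067,-0.0549)=-1.7050;  ψ=arccos(0.1275)=1.4430;  θ1=γ+ψ≈-0.2620
rotate P by −φ2: (0.0534, -0.2559, -0.4067)
  A=0.0866, B=-0.4067, C=(l²−L²−A²−y'²−z²)/(2L)=-0.0577
  √(A²+B²)=0.4158;  θ2 = -1.3610+1.7101 ≈ 0.3490
φ3=240.0° → target in arm frame (-0.2483, 0.0817)
  A cos θ + B sin θ = C:  0.3883·cos θ + -0.4067·sin θ = -0.2924
  √(A²+B²)=0.5623;  θ3 = -0.8085+2.1176 ≈ 1.3091

θ₁ = -0.2620, θ₂ = 0.3490, θ₃ = 1.3091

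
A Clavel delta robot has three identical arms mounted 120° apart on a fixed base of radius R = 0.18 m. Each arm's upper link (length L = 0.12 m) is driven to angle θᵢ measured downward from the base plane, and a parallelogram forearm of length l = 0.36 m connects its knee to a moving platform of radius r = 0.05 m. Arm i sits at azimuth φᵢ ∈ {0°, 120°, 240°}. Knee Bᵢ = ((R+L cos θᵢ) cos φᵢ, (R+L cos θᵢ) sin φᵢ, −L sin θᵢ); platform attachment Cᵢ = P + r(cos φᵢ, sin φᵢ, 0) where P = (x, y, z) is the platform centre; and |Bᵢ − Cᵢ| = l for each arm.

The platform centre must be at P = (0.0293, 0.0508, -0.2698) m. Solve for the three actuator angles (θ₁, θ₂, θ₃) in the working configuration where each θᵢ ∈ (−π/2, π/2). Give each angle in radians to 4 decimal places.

arm 1 (φ=0.0°): x'=0.0293, y'=0.0508
  A cos θ + B sin θ = C:  0.1007·cos θ + -0.2698·sin θ = 0.1237
  θ1 = atan2(B,A) + arccos(C/0.2880) = -0.0867
arm 2 (φ=120.0°): x'=0.0293, y'=-0.0508
  A=0.1007, B=-0.2698, C=(l²−L²−A²−y'²−z²)/(2L)=0.1237
  √(A²+B²)=0.2880;  θ2 = -1.2137+1.1266 ≈ -0.0871
arm 3 (φ=240.0°): x'=-0.0586, y'=0.0000
  A=0.1886, B=-0.2698, C=(l²−L²−A²−y'²−z²)/(2L)=0.0284
  γ=atan2(-0.2698,0.1886)=-0.9606;  ψ=arccos(0.0863)=1.4844;  θ3=γ+ψ≈0.5237

θ₁ = -0.0867, θ₂ = -0.0871, θ₃ = 0.5237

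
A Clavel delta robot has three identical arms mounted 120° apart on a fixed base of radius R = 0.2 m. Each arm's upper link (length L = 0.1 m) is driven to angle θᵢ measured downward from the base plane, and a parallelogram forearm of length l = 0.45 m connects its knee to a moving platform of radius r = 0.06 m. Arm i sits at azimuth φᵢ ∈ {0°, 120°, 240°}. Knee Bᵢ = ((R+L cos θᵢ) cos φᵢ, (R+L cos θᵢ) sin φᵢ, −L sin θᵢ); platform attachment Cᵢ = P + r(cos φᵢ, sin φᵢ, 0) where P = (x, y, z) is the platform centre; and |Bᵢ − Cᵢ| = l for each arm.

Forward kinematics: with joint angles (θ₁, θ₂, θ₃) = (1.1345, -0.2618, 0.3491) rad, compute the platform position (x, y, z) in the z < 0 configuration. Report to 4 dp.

φ1=0.0°: virtual centre (0.1823, 0.0000, -0.0906), radius l
arm 2 at φ=120.0°: ρ2 = 0.2366;  centre 2 = (-0.1183, 0.2049, 0.0259)
φ3=240.0°: virtual centre (-0.1170, -0.2026, -0.0342), radius l
eliminate P² terms by subtracting sphere 1 from 2 and 3
plane₁₂: -0.6011x+0.4098y+0.2330z = 0.0152
det = 0.4888;  x = -0.0247+0.2878z,  y = 0.0008+-0.1465z
into |P−centre ₁|² = l²: 1.1043z² + 0.0619z + -0.1514 = 0;  Δ = 0.6727;  z = -0.3994 or 0.3434 → z<0 root = -0.3994
x = -0.1397, y = 0.0593

(-0.1397, 0.0593, -0.3994)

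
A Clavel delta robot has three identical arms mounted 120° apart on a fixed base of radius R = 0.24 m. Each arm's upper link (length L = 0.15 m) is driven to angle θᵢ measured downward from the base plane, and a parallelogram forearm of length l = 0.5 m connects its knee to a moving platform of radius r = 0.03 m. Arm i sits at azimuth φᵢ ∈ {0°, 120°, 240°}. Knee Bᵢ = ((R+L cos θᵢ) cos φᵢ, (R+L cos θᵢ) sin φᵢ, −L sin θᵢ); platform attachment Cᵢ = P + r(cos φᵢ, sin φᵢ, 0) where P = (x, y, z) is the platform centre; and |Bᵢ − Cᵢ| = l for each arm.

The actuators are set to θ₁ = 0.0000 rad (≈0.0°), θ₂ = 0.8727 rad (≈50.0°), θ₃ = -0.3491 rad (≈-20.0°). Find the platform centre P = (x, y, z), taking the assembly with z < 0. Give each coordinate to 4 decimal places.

φ1=0.0°: virtual centre (0.3600, 0.0000, 0.0000), radius l
φ2=120.0°: virtual centre (-0.1532, 0.2654, -0.1149), radius l
φ3=240.0°: virtual centre (-0.1755, -0.3039, 0.0513), radius l
|S₂|²−|S₁|² = -0.0225;  |S₃|²−|S₁|² = -0.0038
plane₁₂: -1.0264x+0.5307y+-0.2298z = -0.0225
Cramer: x(z) = 0.0132-0.0715z;  y(z) = -0.0169+0.2948z
into |P−S₁|² = l²: 1.0920z² + 0.0396z + -0.1294 = 0;  Δ = 0.5669;  z = -0.3629 or 0.3266 → z<0 root = -0.3629
x = 0.0391, y = -0.1239

(0.0391, -0.1239, -0.3629)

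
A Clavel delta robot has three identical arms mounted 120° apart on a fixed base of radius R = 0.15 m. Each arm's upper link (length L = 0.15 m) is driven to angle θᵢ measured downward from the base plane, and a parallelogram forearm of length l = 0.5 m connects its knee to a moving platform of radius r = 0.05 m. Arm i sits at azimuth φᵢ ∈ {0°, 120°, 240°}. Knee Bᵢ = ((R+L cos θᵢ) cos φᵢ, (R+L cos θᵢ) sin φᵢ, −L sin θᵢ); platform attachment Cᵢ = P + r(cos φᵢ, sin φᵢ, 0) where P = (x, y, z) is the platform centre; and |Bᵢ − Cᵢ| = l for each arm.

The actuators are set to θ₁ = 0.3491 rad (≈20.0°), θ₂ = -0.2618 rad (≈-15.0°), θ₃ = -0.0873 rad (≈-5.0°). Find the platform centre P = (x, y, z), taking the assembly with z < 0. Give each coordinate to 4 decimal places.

arm 1 at φ=0.0°: (R−r)+L cos θ1 = 0.2410;  S1 = (0.2410, 0.0000, -0.0513)
S2 = (0.2449·cos120.0°, 0.2449·sin120.0°, 0.0388) = (-0.1224, 0.2121, 0.0388)
φ3=240.0°: virtual centre (-0.1247, -0.2160, 0.0131), radius l
eliminate P² terms by subtracting sphere 1 from 2 and 3
linear system: -0.7268x+0.4242y = 0.0008−0.1803z; -0.7313x+-0.4320y = 0.0017−0.1288z
det = 0.6242;  x = -0.0017+0.2123z,  y = -0.0011+-0.0613z
into |P−S₁|² = l²: 1.0488z² + -0.0003z + -0.1885 = 0;  Δ = 0.7908;  z = -0.4238 or 0.4241 → z<0 root = -0.4238
x = -0.0917, y = 0.0249

(-0.0917, 0.0249, -0.4238)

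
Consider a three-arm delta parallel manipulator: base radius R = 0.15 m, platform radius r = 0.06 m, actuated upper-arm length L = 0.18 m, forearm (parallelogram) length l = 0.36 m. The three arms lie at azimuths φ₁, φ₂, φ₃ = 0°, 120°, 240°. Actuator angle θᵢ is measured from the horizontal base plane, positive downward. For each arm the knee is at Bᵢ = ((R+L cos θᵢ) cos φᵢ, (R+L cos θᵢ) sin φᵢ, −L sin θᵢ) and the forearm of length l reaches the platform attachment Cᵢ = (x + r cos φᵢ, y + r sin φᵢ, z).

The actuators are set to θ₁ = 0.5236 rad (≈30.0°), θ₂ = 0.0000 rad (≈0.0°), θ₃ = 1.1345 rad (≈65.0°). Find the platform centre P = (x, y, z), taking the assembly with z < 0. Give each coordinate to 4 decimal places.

(0.0204, 0.1646, -0.3173)

centre 1 = (0.2459·cos0.0°, 0.2459·sin0.0°, -0.0900) = (0.2459, 0.0000, -0.0900)
centre 2 = (0.2700·cos120.0°, 0.2700·sin120.0°, 0.0000) = (-0.1350, 0.2338, 0.0000)
φ3=240.0°: virtual centre (-0.0830, -0.1438, -0.1631), radius l
eliminate P² terms by subtracting sphere 1 from 2 and 3
plane₁₂: -0.7618x+0.4677y+0.1800z = 0.0043
det = 0.5267;  x = 0.0104+-0.0316z,  y = 0.0262+-0.4363z
quadratic in z: (1.1914)z²+(0.1720)z+(-0.0654)=0, √Δ=0.5840 → z ∈ {-0.3173, 0.1729}; z = -0.3173 (taking z<0)
x = 0.0204, y = 0.1646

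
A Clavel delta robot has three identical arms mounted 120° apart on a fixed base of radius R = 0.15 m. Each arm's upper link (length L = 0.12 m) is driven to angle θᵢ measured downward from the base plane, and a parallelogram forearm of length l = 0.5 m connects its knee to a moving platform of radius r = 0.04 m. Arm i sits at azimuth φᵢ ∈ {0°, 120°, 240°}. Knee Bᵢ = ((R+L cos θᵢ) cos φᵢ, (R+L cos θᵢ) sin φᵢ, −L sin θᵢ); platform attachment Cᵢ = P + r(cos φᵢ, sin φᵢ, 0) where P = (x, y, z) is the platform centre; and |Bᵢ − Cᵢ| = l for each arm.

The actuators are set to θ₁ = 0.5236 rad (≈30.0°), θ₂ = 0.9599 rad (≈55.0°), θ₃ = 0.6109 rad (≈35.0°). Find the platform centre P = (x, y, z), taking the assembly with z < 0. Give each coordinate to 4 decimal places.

O1 = (0.2139·cos0.0°, 0.2139·sin0.0°, -0.0600) = (0.2139, 0.0000, -0.0600)
O2 = (0.1788·cos120.0°, 0.1788·sin120.0°, -0.0983) = (-0.0894, 0.1549, -0.0983)
O3 = (0.2083·cos240.0°, 0.2083·sin240.0°, -0.0688) = (-0.1041, -0.1804, -0.0688)
|O₂|²−|O₁|² = -0.0077;  |O₃|²−|O₁|² = -0.0012
[-0.6067 0.3097 -0.0766]·P = -0.0077;  [-0.6361 -0.3608 -0.0177]·P = -0.0012
Cramer: x(z) = 0.0076-0.0796z;  y(z) = -0.0100+0.0914z
into |P−O₁|² = l²: 1.0147z² + 0.1510z + -0.2037 = 0;  Δ = 0.8497;  z = -0.5286 or 0.3798 → z<0 root = -0.5286
x = 0.0497, y = -0.0583

(0.0497, -0.0583, -0.5286)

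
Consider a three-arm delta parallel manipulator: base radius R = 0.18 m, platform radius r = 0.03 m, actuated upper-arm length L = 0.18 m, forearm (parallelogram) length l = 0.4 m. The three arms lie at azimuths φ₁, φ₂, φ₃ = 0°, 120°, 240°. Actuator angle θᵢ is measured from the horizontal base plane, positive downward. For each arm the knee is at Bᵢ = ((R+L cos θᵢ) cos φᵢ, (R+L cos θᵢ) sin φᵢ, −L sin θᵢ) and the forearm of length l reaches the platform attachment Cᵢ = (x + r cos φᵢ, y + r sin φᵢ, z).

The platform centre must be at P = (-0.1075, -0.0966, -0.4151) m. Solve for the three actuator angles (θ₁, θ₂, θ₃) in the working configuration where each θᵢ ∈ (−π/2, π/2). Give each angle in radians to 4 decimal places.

arm 1 (φ=0.0°): x'=-0.1075, y'=-0.0966
  e−x'=0.2575;  (l²−L²−(e−x')²−y'²−z²)/2L = -0.3343
  γ=atan2(-0.4151,0.2575)=-1.0156;  ψ=arccos(-0.6844)=2.3245;  θ1=γ+ψ≈1.3090
φ2=120.0° → target in arm frame (-0.0299, 0.1414)
  A=0.1799, B=-0.4151, C=(l²−L²−A²−y'²−z²)/(2L)=-0.2696
  γ=atan2(-0.4151,0.1799)=-1.1618;  ψ=arccos(-0.5960)=2.2093;  θ2=γ+ψ≈1.0475
φ3=240.0° → target in arm frame (0.1374, -0.0448)
  A=0.0126, B=-0.4151, C=(l²−L²−A²−y'²−z²)/(2L)=-0.1302
  γ=atan2(-0.4151,0.0126)=-1.5405;  ψ=arccos(-0.3135)=1.8897;  θ3=γ+ψ≈0.3492

θ₁ = 1.3090, θ₂ = 1.0475, θ₃ = 0.3492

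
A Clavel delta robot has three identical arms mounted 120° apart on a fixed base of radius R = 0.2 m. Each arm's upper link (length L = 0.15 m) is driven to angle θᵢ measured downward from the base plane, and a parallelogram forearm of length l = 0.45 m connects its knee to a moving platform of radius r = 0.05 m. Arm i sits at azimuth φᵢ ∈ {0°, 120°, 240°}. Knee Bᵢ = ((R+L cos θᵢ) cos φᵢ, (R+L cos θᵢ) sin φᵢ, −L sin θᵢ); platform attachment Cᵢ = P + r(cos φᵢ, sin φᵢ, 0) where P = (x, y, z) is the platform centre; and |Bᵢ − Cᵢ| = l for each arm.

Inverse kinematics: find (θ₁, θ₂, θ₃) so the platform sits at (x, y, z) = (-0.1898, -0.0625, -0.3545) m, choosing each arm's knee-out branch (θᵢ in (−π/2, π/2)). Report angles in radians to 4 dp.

θ₁ = 1.2215, θ₂ = 0.2618, θ₃ = -0.3487

rotate P by −φ1: (-0.1898, -0.0625, -0.3545)
  e−x'=0.3398;  (l²−L²−(e−x')²−y'²−z²)/2L = -0.2168
  θ1 = atan2(B,A) + arccos(C/0.4911) = 1.2215
rotate P by −φ2: (0.0408, 0.1956, -0.3545)
  e−x'=0.1092;  (l²−L²−(e−x')²−y'²−z²)/2L = 0.0138
  √(A²+B²)=0.3709;  θ2 = -1.2719+1.5337 ≈ 0.2618
φ3=240.0° → target in arm frame (0.1490, -0.1331)
  A=0.0010, B=-0.3545, C=(l²−L²−A²−y'²−z²)/(2L)=0.1220
  √(A²+B²)=0.3545;  θ3 = -1.5681+1.2194 ≈ -0.3487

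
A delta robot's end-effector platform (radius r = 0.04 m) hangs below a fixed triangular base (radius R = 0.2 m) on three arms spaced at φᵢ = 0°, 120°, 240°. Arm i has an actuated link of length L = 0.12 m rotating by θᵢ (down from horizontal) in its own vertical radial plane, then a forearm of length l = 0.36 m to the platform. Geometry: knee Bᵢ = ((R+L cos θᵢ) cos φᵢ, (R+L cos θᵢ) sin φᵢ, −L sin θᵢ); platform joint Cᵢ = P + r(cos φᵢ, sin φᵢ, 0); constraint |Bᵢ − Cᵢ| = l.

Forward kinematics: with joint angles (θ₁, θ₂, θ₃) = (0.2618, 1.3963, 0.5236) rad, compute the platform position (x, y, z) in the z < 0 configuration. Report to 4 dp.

(0.0782, -0.0910, -0.3178)

arm 1 at φ=0.0°: ρ1 = 0.2759;  centre 1 = (0.2759, 0.0000, -0.0311)
φ2=120.0°: virtual centre (-0.0904, 0.1566, -0.1182), radius l
arm 3 at φ=240.0°: ρ3 = 0.2639;  centre 3 = (-0.1320, -0.2286, -0.0600)
eliminate P² terms by subtracting sphere 1 from 2 and 3
linear system: -0.7327x+0.3132y = -0.0304−-0.1742z; -0.8157x+-0.4571y = -0.0038−-0.0579z
Cramer: x(z) = 0.0256-0.1656z;  y(z) = -0.0373+0.1689z
into |P−centre ₁|² = l²: 1.0560z² + 0.1324z + -0.0646 = 0;  Δ = 0.2903;  z = -0.3178 or 0.1924 → z<0 root = -0.3178
x = 0.0782, y = -0.0910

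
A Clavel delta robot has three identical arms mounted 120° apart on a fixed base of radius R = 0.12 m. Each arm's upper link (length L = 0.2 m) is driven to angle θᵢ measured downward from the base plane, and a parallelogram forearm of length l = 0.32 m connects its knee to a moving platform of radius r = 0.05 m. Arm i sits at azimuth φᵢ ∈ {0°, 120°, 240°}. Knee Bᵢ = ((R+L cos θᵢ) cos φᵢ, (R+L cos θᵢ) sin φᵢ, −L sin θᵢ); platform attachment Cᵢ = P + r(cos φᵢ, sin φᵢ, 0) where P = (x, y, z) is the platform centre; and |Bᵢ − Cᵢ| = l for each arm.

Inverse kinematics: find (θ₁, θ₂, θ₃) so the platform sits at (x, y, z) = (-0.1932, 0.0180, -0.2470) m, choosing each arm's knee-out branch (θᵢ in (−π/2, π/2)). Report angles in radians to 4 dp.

rotate P by −φ1: (-0.1932, 0.0180, -0.2470)
  e−x'=0.2632;  (l²−L²−(e−x')²−y'²−z²)/2L = -0.1705
  γ=atan2(-0.2470,0.2632)=-0.7537;  ψ=arccos(-0.4724)=2.0628;  θ1=γ+ψ≈1.3092
φ2=120.0° → target in arm frame (0.1122, 0.1583)
  e−x'=-0.0422;  (l²−L²−(e−x')²−y'²−z²)/2L = -0.0636
  γ=atan2(-0.2470,-0.0422)=-1.7400;  ψ=arccos(-0.2539)=1.8276;  θ2=γ+ψ≈0.0876
φ3=240.0° → target in arm frame (0.0810, -0.1763)
  A=-0.0110, B=-0.2470, C=(l²−L²−A²−y'²−z²)/(2L)=-0.0745
  γ=atan2(-0.2470,-0.0110)=-1.6153;  ψ=arccos(-0.3015)=1.8771;  θ3=γ+ψ≈0.2617

θ₁ = 1.3092, θ₂ = 0.0876, θ₃ = 0.2617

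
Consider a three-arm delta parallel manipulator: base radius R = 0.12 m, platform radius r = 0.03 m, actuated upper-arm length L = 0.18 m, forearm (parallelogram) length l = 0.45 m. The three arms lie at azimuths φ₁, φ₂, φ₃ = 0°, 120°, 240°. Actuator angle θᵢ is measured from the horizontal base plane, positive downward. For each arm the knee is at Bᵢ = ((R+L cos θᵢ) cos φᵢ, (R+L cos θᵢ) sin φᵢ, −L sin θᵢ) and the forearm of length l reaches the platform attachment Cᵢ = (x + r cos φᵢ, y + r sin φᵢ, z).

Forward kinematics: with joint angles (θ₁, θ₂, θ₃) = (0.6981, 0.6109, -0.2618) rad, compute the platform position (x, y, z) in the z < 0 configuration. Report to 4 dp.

arm 1 at φ=0.0°: ρ1 = 0.2279;  S1 = (0.2279, 0.0000, -0.1157)
S2 = (0.2374·cos120.0°, 0.2374·sin120.0°, -0.1032) = (-0.1187, 0.2056, -0.1032)
arm 3 at φ=240.0°: ρ3 = 0.2639;  S3 = (-0.1319, -0.2285, 0.0466)
eliminate P² terms by subtracting sphere 1 from 2 and 3
linear system: -0.6932x+0.4113y = 0.0017−0.0249z; -0.7196x+-0.4570y = 0.0065−0.3246z
det = 0.6128;  x = -0.0056+0.2364z,  y = -0.0053+0.3379z
quadratic in z: (1.1701)z²+(0.1174)z+(-0.1346)=0, √Δ=0.8022 → z ∈ {-0.3930, 0.2926}; z = -0.3930 (taking z<0)
x = -0.0985, y = -0.1381

(-0.0985, -0.1381, -0.3930)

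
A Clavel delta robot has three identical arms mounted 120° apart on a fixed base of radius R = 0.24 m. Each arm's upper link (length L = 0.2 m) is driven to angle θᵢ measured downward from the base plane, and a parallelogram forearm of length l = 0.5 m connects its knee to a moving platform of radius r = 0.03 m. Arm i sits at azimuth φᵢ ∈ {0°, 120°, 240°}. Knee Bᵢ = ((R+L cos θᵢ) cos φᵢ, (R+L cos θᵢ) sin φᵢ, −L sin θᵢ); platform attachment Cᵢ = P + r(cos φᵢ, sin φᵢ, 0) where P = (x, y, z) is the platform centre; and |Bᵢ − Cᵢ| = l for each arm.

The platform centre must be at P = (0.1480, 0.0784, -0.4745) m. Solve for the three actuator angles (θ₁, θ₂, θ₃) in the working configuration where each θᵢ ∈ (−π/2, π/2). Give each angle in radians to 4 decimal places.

arm 1 (φ=0.0°): x'=0.1480, y'=0.0784
  A=0.0620, B=-0.4745, C=(l²−L²−A²−y'²−z²)/(2L)=-0.0629
  θ1 = atan2(B,A) + arccos(C/0.4785) = 0.2617
arm 2 (φ=120.0°): x'=-0.0061, y'=-0.1674
  A cos θ + B sin θ = C:  0.2161·cos θ + -0.4745·sin θ = -0.2247
  θ2 = atan2(B,A) + arccos(C/0.5214) = 0.8728
φ3=240.0° → target in arm frame (-0.1419, 0.0890)
  A cos θ + B sin θ = C:  0.3519·cos θ + -0.4745·sin θ = -0.3672
  θ3 = atan2(B,A) + arccos(C/0.5907) = 1.3090

θ₁ = 0.2617, θ₂ = 0.8728, θ₃ = 1.3090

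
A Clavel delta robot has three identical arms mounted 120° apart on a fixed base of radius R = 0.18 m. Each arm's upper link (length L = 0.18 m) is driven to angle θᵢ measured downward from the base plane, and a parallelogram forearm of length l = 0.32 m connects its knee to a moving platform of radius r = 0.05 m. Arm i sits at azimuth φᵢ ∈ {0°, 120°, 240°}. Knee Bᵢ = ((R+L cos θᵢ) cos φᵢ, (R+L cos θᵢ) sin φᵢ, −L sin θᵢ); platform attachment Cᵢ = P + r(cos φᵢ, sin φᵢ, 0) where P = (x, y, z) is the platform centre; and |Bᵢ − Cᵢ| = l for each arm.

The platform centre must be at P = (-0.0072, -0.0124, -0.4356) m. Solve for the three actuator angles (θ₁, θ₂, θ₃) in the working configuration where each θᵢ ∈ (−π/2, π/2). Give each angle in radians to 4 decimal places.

θ₁ = 1.3094, θ₂ = 1.3092, θ₃ = 1.2218

arm 1 (φ=0.0°): x'=-0.0072, y'=-0.0124
  A cos θ + B sin θ = C:  0.1372·cos θ + -0.4356·sin θ = -0.3853
  √(A²+B²)=0.4567;  θ1 = -1.2657+2.5751 ≈ 1.3094
arm 2 (φ=120.0°): x'=-0.0071, y'=0.0124
  A cos θ + B sin θ = C:  0.1371·cos θ + -0.4356·sin θ = -0.3853
  √(A²+B²)=0.4567;  θ2 = -1.2658+2.5750 ≈ 1.3092
φ3=240.0° → target in arm frame (0.0143, 0.0000)
  A=0.1157, B=-0.4356, C=(l²−L²−A²−y'²−z²)/(2L)=-0.3698
  √(A²+B²)=0.4507;  θ3 = -1.3113+2.5331 ≈ 1.2218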